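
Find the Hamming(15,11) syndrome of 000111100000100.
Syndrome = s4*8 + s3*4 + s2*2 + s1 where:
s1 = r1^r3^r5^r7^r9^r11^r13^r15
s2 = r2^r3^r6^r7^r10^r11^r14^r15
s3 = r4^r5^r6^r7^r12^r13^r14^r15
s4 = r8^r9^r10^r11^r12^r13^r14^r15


s1=1, s2=0, s3=1, s4=1

Syndrome = 13 (error at position 13)


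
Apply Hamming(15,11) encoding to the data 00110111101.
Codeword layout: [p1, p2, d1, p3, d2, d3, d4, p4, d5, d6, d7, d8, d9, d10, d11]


Parity bits: p1=0, p2=1, p3=1, p4=1

010101110111101


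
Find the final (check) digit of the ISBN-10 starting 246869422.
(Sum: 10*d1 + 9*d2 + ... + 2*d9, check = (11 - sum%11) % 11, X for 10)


Weighted sum: 267
267 mod 11 = 3

Check digit: 8


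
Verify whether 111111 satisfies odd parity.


Number of 1s: 6

No, parity error (6 ones)


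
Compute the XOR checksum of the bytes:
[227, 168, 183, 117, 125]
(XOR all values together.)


XOR chain: 227 ^ 168 ^ 183 ^ 117 ^ 125 = 244

244


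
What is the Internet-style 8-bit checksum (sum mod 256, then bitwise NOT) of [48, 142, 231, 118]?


Sum = 539 mod 256 = 27
Complement = 228

228


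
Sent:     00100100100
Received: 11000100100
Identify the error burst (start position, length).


XOR: 11100000000

Burst at position 0, length 3


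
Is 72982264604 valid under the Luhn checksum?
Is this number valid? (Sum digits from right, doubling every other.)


Luhn sum = 57
57 mod 10 = 7

Invalid (Luhn sum mod 10 = 7)


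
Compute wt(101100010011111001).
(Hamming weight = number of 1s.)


Counting 1s in 101100010011111001

10


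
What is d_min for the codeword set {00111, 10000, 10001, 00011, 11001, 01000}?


Comparing all pairs, minimum distance: 1
Can detect 0 errors, correct 0 errors

1


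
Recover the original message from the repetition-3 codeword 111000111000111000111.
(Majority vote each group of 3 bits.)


Groups: 111, 000, 111, 000, 111, 000, 111
Majority votes: 1010101

1010101


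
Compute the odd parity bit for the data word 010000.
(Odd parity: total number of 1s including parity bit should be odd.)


Number of 1s in data: 1
Parity bit: 0

0


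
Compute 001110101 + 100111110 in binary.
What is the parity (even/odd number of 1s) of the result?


001110101 = 117
100111110 = 318
Sum = 435 = 110110011
1s count = 6

even parity (6 ones in 110110011)


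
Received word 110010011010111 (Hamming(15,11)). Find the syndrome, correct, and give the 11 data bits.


Syndrome = 0: no error detected

Data: 01001010111 (no errors)


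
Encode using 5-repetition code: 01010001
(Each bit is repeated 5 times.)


Each bit -> 5 copies

0000011111000001111100000000000000011111


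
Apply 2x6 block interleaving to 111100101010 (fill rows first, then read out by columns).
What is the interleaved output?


Matrix:
  111100
  101010
Read columns: 111011100100

111011100100


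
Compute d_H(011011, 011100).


XOR: 000111
Count of 1s: 3

3


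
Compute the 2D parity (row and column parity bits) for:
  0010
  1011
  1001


Row parities: 110
Column parities: 0000

Row P: 110, Col P: 0000, Corner: 0


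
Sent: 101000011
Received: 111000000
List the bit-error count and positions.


XOR: 010000011

3 error(s) at position(s): 1, 7, 8


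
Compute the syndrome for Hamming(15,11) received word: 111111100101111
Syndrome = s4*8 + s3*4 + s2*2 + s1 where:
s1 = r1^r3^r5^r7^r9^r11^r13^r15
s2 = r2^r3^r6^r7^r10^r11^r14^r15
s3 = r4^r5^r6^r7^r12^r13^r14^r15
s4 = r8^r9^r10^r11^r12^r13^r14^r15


s1=0, s2=1, s3=0, s4=1

Syndrome = 10 (error at position 10)


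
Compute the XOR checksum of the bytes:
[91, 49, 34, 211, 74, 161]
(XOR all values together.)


XOR chain: 91 ^ 49 ^ 34 ^ 211 ^ 74 ^ 161 = 112

112


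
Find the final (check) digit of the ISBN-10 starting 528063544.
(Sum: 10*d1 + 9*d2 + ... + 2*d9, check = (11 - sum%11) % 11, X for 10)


Weighted sum: 223
223 mod 11 = 3

Check digit: 8


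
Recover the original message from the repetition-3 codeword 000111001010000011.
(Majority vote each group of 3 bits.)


Groups: 000, 111, 001, 010, 000, 011
Majority votes: 010001

010001


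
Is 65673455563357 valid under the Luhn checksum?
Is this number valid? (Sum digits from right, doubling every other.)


Luhn sum = 58
58 mod 10 = 8

Invalid (Luhn sum mod 10 = 8)


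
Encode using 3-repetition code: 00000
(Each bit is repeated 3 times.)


Each bit -> 3 copies

000000000000000


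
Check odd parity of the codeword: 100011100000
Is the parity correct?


Number of 1s: 4

No, parity error (4 ones)


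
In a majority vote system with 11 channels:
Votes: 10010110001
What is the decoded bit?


Ones: 5 out of 11
Threshold: 6

0 (5/11 voted 1)


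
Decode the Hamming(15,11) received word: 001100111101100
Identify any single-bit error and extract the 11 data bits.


Syndrome = 10: error at position 10

Data: 10011001100 (corrected bit 10)


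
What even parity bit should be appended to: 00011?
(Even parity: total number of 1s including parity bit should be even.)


Number of 1s in data: 2
Parity bit: 0

0


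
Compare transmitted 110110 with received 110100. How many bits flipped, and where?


XOR: 000010

1 error(s) at position(s): 4


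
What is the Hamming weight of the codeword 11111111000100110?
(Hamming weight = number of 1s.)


Counting 1s in 11111111000100110

11


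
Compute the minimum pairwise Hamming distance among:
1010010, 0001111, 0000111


Comparing all pairs, minimum distance: 1
Can detect 0 errors, correct 0 errors

1


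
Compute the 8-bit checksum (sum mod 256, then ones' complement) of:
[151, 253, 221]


Sum = 625 mod 256 = 113
Complement = 142

142


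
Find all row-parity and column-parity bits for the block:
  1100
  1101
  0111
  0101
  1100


Row parities: 01100
Column parities: 1111

Row P: 01100, Col P: 1111, Corner: 0


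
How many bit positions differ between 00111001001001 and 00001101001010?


XOR: 00110100000011
Count of 1s: 5

5


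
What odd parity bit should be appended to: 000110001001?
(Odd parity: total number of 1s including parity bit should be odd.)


Number of 1s in data: 4
Parity bit: 1

1


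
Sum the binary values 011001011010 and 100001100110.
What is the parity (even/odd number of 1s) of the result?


011001011010 = 1626
100001100110 = 2150
Sum = 3776 = 111011000000
1s count = 5

odd parity (5 ones in 111011000000)


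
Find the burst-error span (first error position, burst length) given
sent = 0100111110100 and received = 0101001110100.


XOR: 0001110000000

Burst at position 3, length 3


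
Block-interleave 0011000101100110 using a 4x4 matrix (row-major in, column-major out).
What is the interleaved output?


Matrix:
  0011
  0001
  0110
  0110
Read columns: 0000001110111100

0000001110111100


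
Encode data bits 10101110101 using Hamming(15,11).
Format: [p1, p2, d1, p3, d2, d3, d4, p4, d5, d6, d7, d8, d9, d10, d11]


Parity bits: p1=1, p2=1, p3=1, p4=1

111101011110101


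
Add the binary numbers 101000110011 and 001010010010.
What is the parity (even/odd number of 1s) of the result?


101000110011 = 2611
001010010010 = 658
Sum = 3269 = 110011000101
1s count = 6

even parity (6 ones in 110011000101)


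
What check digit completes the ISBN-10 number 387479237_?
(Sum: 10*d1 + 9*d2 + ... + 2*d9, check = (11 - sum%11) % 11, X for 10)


Weighted sum: 304
304 mod 11 = 7

Check digit: 4


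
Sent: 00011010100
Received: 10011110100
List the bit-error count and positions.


XOR: 10000100000

2 error(s) at position(s): 0, 5


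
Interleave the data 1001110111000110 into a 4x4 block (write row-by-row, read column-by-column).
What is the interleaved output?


Matrix:
  1001
  1101
  1100
  0110
Read columns: 1110011100011100

1110011100011100


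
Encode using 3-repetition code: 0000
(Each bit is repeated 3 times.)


Each bit -> 3 copies

000000000000


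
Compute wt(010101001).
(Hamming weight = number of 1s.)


Counting 1s in 010101001

4


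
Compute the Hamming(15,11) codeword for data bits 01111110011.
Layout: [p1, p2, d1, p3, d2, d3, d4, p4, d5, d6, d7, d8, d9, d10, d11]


Parity bits: p1=1, p2=0, p3=1, p4=1

100111111110011


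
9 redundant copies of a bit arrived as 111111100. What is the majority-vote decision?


Ones: 7 out of 9
Threshold: 5

1 (7/9 voted 1)


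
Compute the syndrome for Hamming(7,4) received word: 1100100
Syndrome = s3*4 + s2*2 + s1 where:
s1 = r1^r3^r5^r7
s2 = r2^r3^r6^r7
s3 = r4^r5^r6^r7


s1=0, s2=1, s3=1

Syndrome = 6 (error at position 6)


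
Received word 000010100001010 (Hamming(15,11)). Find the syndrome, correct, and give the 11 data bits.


Syndrome = 0: no error detected

Data: 01010001010 (no errors)


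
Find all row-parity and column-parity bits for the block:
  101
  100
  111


Row parities: 011
Column parities: 110

Row P: 011, Col P: 110, Corner: 0


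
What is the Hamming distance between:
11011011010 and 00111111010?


XOR: 11100100000
Count of 1s: 4

4


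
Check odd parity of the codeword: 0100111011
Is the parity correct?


Number of 1s: 6

No, parity error (6 ones)


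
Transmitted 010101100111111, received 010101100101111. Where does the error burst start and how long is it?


XOR: 000000000010000

Burst at position 10, length 1


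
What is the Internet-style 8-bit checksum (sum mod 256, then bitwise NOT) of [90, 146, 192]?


Sum = 428 mod 256 = 172
Complement = 83

83


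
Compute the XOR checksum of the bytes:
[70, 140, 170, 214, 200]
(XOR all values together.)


XOR chain: 70 ^ 140 ^ 170 ^ 214 ^ 200 = 126

126


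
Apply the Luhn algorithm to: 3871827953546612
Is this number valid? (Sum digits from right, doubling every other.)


Luhn sum = 65
65 mod 10 = 5

Invalid (Luhn sum mod 10 = 5)


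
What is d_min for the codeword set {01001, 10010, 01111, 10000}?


Comparing all pairs, minimum distance: 1
Can detect 0 errors, correct 0 errors

1


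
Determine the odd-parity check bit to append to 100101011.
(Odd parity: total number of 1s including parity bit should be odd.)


Number of 1s in data: 5
Parity bit: 0

0


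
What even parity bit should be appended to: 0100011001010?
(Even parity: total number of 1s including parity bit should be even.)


Number of 1s in data: 5
Parity bit: 1

1


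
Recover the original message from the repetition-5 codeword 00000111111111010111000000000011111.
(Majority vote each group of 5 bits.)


Groups: 00000, 11111, 11110, 10111, 00000, 00000, 11111
Majority votes: 0111001

0111001


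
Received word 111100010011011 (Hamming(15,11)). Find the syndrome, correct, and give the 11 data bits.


Syndrome = 10: error at position 10

Data: 10000111011 (corrected bit 10)


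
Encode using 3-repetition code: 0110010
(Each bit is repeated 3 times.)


Each bit -> 3 copies

000111111000000111000


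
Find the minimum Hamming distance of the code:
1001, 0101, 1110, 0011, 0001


Comparing all pairs, minimum distance: 1
Can detect 0 errors, correct 0 errors

1


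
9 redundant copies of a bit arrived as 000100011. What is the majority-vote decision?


Ones: 3 out of 9
Threshold: 5

0 (3/9 voted 1)


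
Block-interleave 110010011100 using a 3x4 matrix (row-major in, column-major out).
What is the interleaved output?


Matrix:
  1100
  1001
  1100
Read columns: 111101000010

111101000010


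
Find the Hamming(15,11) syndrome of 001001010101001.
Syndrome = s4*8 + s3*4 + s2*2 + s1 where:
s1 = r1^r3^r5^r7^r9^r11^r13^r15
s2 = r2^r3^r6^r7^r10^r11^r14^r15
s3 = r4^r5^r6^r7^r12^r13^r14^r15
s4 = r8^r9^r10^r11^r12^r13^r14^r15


s1=0, s2=0, s3=1, s4=0

Syndrome = 4 (error at position 4)


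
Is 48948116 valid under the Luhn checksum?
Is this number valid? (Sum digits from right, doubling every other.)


Luhn sum = 45
45 mod 10 = 5

Invalid (Luhn sum mod 10 = 5)


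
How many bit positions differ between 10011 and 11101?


XOR: 01110
Count of 1s: 3

3


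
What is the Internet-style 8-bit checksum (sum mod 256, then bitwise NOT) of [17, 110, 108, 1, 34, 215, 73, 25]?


Sum = 583 mod 256 = 71
Complement = 184

184


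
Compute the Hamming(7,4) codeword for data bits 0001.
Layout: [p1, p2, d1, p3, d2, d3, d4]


Parity bits: p1=1, p2=1, p3=1

1101001


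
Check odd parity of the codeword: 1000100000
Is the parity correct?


Number of 1s: 2

No, parity error (2 ones)


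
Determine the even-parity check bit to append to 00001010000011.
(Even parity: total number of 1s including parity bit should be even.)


Number of 1s in data: 4
Parity bit: 0

0


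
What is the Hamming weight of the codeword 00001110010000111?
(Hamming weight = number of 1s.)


Counting 1s in 00001110010000111

7


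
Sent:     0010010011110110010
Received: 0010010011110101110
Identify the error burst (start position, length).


XOR: 0000000000000011100

Burst at position 14, length 3


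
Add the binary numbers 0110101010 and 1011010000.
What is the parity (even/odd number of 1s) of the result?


0110101010 = 426
1011010000 = 720
Sum = 1146 = 10001111010
1s count = 6

even parity (6 ones in 10001111010)


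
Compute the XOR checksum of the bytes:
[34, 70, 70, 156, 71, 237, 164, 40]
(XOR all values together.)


XOR chain: 34 ^ 70 ^ 70 ^ 156 ^ 71 ^ 237 ^ 164 ^ 40 = 152

152


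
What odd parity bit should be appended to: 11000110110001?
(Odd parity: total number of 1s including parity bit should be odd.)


Number of 1s in data: 7
Parity bit: 0

0


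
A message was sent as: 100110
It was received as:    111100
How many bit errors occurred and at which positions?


XOR: 011010

3 error(s) at position(s): 1, 2, 4


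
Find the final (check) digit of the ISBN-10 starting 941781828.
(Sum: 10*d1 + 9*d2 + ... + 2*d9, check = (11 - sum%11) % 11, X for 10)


Weighted sum: 290
290 mod 11 = 4

Check digit: 7


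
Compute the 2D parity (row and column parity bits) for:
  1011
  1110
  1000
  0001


Row parities: 1111
Column parities: 1100

Row P: 1111, Col P: 1100, Corner: 0


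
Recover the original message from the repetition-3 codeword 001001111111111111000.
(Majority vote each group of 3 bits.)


Groups: 001, 001, 111, 111, 111, 111, 000
Majority votes: 0011110

0011110


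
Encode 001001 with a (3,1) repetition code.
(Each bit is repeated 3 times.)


Each bit -> 3 copies

000000111000000111


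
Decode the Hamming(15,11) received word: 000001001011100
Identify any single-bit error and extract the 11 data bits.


Syndrome = 5: error at position 5

Data: 01101011100 (corrected bit 5)


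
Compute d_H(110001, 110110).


XOR: 000111
Count of 1s: 3

3


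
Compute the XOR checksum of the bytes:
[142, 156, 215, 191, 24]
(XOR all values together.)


XOR chain: 142 ^ 156 ^ 215 ^ 191 ^ 24 = 98

98


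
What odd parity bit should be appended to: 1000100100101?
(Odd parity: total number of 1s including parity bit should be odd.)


Number of 1s in data: 5
Parity bit: 0

0


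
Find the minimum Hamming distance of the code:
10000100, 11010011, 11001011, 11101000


Comparing all pairs, minimum distance: 2
Can detect 1 errors, correct 0 errors

2


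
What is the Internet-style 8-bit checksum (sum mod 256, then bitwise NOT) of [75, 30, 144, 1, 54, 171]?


Sum = 475 mod 256 = 219
Complement = 36

36


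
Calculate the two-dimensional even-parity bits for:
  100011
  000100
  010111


Row parities: 110
Column parities: 110000

Row P: 110, Col P: 110000, Corner: 0


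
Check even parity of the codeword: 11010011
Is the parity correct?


Number of 1s: 5

No, parity error (5 ones)


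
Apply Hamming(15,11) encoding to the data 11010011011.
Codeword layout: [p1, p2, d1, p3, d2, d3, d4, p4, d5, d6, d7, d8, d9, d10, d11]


Parity bits: p1=1, p2=1, p3=1, p4=0

111110100011011


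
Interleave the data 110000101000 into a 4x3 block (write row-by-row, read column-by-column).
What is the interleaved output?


Matrix:
  110
  000
  101
  000
Read columns: 101010000010

101010000010


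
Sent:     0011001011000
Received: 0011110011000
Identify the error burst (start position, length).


XOR: 0000111000000

Burst at position 4, length 3


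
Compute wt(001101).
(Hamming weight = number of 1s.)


Counting 1s in 001101

3


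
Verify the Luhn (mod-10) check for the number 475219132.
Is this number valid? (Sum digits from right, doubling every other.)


Luhn sum = 37
37 mod 10 = 7

Invalid (Luhn sum mod 10 = 7)


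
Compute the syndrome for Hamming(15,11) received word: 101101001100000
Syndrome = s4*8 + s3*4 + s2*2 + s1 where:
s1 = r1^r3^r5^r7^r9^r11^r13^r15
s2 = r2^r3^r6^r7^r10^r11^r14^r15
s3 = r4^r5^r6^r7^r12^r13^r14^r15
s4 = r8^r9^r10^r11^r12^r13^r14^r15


s1=1, s2=1, s3=0, s4=0

Syndrome = 3 (error at position 3)


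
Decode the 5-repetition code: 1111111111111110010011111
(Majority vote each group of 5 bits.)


Groups: 11111, 11111, 11111, 00100, 11111
Majority votes: 11101

11101


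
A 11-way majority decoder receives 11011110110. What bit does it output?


Ones: 8 out of 11
Threshold: 6

1 (8/11 voted 1)


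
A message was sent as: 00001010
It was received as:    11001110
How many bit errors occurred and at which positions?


XOR: 11000100

3 error(s) at position(s): 0, 1, 5


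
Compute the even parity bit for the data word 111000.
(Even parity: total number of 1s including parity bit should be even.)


Number of 1s in data: 3
Parity bit: 1

1


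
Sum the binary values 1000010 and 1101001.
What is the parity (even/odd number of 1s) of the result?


1000010 = 66
1101001 = 105
Sum = 171 = 10101011
1s count = 5

odd parity (5 ones in 10101011)


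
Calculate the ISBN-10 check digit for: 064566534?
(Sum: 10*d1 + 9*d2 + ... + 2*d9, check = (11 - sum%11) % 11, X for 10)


Weighted sum: 224
224 mod 11 = 4

Check digit: 7


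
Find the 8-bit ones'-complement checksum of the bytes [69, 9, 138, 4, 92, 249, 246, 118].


Sum = 925 mod 256 = 157
Complement = 98

98


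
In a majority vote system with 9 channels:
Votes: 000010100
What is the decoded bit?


Ones: 2 out of 9
Threshold: 5

0 (2/9 voted 1)


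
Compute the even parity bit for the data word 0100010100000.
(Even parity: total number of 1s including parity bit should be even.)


Number of 1s in data: 3
Parity bit: 1

1


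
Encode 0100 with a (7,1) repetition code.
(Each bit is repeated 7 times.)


Each bit -> 7 copies

0000000111111100000000000000


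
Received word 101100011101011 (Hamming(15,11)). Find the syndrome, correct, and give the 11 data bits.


Syndrome = 0: no error detected

Data: 10001101011 (no errors)


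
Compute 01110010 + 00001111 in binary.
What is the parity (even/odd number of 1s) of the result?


01110010 = 114
00001111 = 15
Sum = 129 = 10000001
1s count = 2

even parity (2 ones in 10000001)


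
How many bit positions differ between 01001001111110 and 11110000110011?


XOR: 10111001001101
Count of 1s: 8

8


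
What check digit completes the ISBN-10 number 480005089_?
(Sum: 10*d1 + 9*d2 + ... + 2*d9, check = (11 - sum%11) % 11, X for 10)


Weighted sum: 179
179 mod 11 = 3

Check digit: 8


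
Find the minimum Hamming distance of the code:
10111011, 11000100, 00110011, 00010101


Comparing all pairs, minimum distance: 2
Can detect 1 errors, correct 0 errors

2


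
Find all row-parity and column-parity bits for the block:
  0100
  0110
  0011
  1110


Row parities: 1001
Column parities: 1111

Row P: 1001, Col P: 1111, Corner: 0


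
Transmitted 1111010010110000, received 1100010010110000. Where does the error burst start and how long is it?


XOR: 0011000000000000

Burst at position 2, length 2


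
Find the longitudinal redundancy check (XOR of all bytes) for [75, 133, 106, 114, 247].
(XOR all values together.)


XOR chain: 75 ^ 133 ^ 106 ^ 114 ^ 247 = 33

33


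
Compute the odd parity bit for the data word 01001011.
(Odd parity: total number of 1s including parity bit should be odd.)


Number of 1s in data: 4
Parity bit: 1

1


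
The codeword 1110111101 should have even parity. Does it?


Number of 1s: 8

Yes, parity is correct (8 ones)


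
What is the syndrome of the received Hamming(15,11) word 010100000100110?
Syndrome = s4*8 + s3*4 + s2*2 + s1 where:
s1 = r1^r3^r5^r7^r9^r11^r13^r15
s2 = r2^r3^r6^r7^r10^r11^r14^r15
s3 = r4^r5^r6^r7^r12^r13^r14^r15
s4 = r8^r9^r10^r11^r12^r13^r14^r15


s1=1, s2=1, s3=1, s4=1

Syndrome = 15 (error at position 15)


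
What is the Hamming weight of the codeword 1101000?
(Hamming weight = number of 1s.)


Counting 1s in 1101000

3


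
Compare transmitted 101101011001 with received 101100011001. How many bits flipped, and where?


XOR: 000001000000

1 error(s) at position(s): 5


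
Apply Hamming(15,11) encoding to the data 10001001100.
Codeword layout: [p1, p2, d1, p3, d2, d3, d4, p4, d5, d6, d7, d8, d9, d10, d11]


Parity bits: p1=1, p2=1, p3=0, p4=1

111000011001100


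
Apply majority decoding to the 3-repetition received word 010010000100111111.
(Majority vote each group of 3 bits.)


Groups: 010, 010, 000, 100, 111, 111
Majority votes: 000011

000011


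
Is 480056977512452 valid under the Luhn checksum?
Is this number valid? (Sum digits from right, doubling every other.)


Luhn sum = 53
53 mod 10 = 3

Invalid (Luhn sum mod 10 = 3)


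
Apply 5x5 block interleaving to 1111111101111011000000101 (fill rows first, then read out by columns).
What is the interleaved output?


Matrix:
  11111
  11101
  11101
  10000
  00101
Read columns: 1111011100111011000011101

1111011100111011000011101


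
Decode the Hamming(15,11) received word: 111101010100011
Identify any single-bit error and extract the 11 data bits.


Syndrome = 1: error at position 1

Data: 10100100011 (corrected bit 1)


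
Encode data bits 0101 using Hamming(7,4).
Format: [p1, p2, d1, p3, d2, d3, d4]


Parity bits: p1=0, p2=1, p3=0

0100101


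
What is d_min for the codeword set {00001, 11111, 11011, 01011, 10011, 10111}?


Comparing all pairs, minimum distance: 1
Can detect 0 errors, correct 0 errors

1


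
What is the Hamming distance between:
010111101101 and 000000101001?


XOR: 010111000100
Count of 1s: 5

5


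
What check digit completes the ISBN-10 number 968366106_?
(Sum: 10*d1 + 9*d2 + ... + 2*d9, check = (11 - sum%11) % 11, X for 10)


Weighted sum: 311
311 mod 11 = 3

Check digit: 8


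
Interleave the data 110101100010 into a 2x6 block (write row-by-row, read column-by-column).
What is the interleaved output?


Matrix:
  110101
  100010
Read columns: 111000100110

111000100110


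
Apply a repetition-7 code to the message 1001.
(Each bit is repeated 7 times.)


Each bit -> 7 copies

1111111000000000000001111111


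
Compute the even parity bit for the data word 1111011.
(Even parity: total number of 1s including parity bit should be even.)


Number of 1s in data: 6
Parity bit: 0

0


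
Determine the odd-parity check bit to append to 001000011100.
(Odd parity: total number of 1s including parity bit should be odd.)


Number of 1s in data: 4
Parity bit: 1

1


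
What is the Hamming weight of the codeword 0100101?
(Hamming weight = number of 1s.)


Counting 1s in 0100101

3


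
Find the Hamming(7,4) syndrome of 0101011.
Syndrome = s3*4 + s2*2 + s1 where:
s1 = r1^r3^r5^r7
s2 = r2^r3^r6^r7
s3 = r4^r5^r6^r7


s1=1, s2=1, s3=1

Syndrome = 7 (error at position 7)


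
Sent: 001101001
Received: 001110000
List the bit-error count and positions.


XOR: 000011001

3 error(s) at position(s): 4, 5, 8


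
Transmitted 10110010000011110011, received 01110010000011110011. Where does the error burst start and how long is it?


XOR: 11000000000000000000

Burst at position 0, length 2


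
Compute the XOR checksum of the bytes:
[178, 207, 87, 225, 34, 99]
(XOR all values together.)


XOR chain: 178 ^ 207 ^ 87 ^ 225 ^ 34 ^ 99 = 138

138


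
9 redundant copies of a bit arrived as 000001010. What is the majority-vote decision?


Ones: 2 out of 9
Threshold: 5

0 (2/9 voted 1)


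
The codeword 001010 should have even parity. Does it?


Number of 1s: 2

Yes, parity is correct (2 ones)


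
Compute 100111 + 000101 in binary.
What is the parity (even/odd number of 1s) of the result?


100111 = 39
000101 = 5
Sum = 44 = 101100
1s count = 3

odd parity (3 ones in 101100)


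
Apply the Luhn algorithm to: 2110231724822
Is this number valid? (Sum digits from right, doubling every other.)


Luhn sum = 43
43 mod 10 = 3

Invalid (Luhn sum mod 10 = 3)


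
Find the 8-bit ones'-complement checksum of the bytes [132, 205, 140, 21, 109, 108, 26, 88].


Sum = 829 mod 256 = 61
Complement = 194

194


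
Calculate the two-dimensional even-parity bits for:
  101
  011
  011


Row parities: 000
Column parities: 101

Row P: 000, Col P: 101, Corner: 0


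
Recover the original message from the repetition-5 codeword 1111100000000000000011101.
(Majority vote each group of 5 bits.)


Groups: 11111, 00000, 00000, 00000, 11101
Majority votes: 10001

10001


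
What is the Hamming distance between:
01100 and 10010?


XOR: 11110
Count of 1s: 4

4


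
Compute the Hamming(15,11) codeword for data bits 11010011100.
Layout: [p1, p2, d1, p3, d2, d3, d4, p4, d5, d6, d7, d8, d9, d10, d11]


Parity bits: p1=1, p2=1, p3=0, p4=1

111010110011100


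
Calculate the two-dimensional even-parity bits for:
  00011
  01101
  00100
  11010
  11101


Row parities: 01110
Column parities: 01101

Row P: 01110, Col P: 01101, Corner: 1


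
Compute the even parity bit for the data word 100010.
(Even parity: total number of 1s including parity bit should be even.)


Number of 1s in data: 2
Parity bit: 0

0


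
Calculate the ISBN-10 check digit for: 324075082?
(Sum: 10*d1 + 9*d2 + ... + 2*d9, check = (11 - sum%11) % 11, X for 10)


Weighted sum: 175
175 mod 11 = 10

Check digit: 1


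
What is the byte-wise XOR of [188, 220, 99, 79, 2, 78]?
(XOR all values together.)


XOR chain: 188 ^ 220 ^ 99 ^ 79 ^ 2 ^ 78 = 0

0


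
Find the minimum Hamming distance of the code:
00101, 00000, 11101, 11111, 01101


Comparing all pairs, minimum distance: 1
Can detect 0 errors, correct 0 errors

1


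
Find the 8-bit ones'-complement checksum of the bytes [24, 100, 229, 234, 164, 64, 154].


Sum = 969 mod 256 = 201
Complement = 54

54


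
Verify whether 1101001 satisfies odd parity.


Number of 1s: 4

No, parity error (4 ones)


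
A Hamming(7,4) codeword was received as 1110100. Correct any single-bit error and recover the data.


Syndrome = 5: error at position 5

Data: 1000 (corrected bit 5)


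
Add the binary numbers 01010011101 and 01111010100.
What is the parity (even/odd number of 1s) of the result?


01010011101 = 669
01111010100 = 980
Sum = 1649 = 11001110001
1s count = 6

even parity (6 ones in 11001110001)


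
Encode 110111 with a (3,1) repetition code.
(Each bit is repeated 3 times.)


Each bit -> 3 copies

111111000111111111


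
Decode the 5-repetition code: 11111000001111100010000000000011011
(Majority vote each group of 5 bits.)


Groups: 11111, 00000, 11111, 00010, 00000, 00000, 11011
Majority votes: 1010001

1010001


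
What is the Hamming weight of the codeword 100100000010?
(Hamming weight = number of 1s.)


Counting 1s in 100100000010

3


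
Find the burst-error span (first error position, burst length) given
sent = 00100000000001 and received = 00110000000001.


XOR: 00010000000000

Burst at position 3, length 1


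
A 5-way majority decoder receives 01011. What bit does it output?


Ones: 3 out of 5
Threshold: 3

1 (3/5 voted 1)


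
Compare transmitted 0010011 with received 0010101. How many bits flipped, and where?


XOR: 0000110

2 error(s) at position(s): 4, 5


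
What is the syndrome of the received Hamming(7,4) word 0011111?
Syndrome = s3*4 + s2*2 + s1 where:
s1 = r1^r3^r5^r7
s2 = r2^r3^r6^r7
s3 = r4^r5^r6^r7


s1=1, s2=1, s3=0

Syndrome = 3 (error at position 3)


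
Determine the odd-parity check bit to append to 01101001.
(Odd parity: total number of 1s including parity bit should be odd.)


Number of 1s in data: 4
Parity bit: 1

1


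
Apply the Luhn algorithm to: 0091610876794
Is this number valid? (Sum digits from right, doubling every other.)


Luhn sum = 56
56 mod 10 = 6

Invalid (Luhn sum mod 10 = 6)


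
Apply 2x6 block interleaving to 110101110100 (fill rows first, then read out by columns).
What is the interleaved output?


Matrix:
  110101
  110100
Read columns: 111100110010

111100110010


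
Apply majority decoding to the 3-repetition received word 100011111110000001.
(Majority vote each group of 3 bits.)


Groups: 100, 011, 111, 110, 000, 001
Majority votes: 011100

011100


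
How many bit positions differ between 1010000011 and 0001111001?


XOR: 1011111010
Count of 1s: 7

7


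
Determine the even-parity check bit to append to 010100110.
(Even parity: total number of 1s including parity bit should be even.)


Number of 1s in data: 4
Parity bit: 0

0


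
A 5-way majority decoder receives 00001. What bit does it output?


Ones: 1 out of 5
Threshold: 3

0 (1/5 voted 1)


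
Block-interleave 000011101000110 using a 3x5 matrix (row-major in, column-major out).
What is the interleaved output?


Matrix:
  00001
  11010
  00110
Read columns: 010010001011100

010010001011100


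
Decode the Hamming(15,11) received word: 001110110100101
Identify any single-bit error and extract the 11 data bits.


Syndrome = 5: error at position 5

Data: 10010100101 (corrected bit 5)


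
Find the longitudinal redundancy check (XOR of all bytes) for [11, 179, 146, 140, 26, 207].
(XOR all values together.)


XOR chain: 11 ^ 179 ^ 146 ^ 140 ^ 26 ^ 207 = 115

115


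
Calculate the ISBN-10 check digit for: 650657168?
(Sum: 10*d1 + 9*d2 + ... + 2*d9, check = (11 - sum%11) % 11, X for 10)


Weighted sum: 250
250 mod 11 = 8

Check digit: 3


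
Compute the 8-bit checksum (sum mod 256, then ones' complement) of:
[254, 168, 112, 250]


Sum = 784 mod 256 = 16
Complement = 239

239


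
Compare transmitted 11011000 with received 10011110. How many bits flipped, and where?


XOR: 01000110

3 error(s) at position(s): 1, 5, 6


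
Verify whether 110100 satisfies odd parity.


Number of 1s: 3

Yes, parity is correct (3 ones)


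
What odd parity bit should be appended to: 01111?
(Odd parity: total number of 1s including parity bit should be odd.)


Number of 1s in data: 4
Parity bit: 1

1


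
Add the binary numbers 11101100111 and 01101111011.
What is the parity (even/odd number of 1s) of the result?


11101100111 = 1895
01101111011 = 891
Sum = 2786 = 101011100010
1s count = 6

even parity (6 ones in 101011100010)


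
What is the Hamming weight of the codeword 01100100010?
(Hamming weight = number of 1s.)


Counting 1s in 01100100010

4


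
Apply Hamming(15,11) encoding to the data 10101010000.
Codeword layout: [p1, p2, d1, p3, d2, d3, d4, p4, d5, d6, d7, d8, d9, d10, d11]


Parity bits: p1=1, p2=1, p3=1, p4=0

111101001010000


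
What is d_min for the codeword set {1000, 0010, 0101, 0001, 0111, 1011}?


Comparing all pairs, minimum distance: 1
Can detect 0 errors, correct 0 errors

1


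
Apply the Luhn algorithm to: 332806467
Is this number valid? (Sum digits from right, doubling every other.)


Luhn sum = 35
35 mod 10 = 5

Invalid (Luhn sum mod 10 = 5)


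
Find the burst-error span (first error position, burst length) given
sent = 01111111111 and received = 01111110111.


XOR: 00000001000

Burst at position 7, length 1


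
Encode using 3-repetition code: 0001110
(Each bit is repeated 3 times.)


Each bit -> 3 copies

000000000111111111000


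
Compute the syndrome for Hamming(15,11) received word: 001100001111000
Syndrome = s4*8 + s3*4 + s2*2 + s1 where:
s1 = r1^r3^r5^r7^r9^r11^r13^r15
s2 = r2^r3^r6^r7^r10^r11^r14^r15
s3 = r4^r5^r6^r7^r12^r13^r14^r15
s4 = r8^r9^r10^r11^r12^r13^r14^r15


s1=1, s2=1, s3=0, s4=0

Syndrome = 3 (error at position 3)


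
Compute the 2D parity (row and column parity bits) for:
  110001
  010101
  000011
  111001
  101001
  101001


Row parities: 110011
Column parities: 011110

Row P: 110011, Col P: 011110, Corner: 0


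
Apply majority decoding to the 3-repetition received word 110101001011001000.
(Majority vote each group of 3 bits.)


Groups: 110, 101, 001, 011, 001, 000
Majority votes: 110100

110100


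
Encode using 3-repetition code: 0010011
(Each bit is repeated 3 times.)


Each bit -> 3 copies

000000111000000111111


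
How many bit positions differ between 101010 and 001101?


XOR: 100111
Count of 1s: 4

4


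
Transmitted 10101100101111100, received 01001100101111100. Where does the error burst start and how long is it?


XOR: 11100000000000000

Burst at position 0, length 3


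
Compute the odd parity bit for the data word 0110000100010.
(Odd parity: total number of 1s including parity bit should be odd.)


Number of 1s in data: 4
Parity bit: 1

1


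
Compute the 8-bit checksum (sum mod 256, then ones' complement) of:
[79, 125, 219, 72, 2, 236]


Sum = 733 mod 256 = 221
Complement = 34

34


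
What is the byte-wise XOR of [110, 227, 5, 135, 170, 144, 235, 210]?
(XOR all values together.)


XOR chain: 110 ^ 227 ^ 5 ^ 135 ^ 170 ^ 144 ^ 235 ^ 210 = 12

12


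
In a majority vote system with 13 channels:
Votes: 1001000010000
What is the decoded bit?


Ones: 3 out of 13
Threshold: 7

0 (3/13 voted 1)


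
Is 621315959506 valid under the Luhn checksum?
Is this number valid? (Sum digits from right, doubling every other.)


Luhn sum = 51
51 mod 10 = 1

Invalid (Luhn sum mod 10 = 1)


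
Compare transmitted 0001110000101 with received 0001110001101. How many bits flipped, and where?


XOR: 0000000001000

1 error(s) at position(s): 9


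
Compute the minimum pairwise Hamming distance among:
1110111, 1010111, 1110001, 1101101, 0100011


Comparing all pairs, minimum distance: 1
Can detect 0 errors, correct 0 errors

1


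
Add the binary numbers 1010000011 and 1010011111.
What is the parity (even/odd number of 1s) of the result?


1010000011 = 643
1010011111 = 671
Sum = 1314 = 10100100010
1s count = 4

even parity (4 ones in 10100100010)


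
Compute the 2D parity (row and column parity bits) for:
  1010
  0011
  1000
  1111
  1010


Row parities: 00100
Column parities: 0100

Row P: 00100, Col P: 0100, Corner: 1


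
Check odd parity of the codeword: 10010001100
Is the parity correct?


Number of 1s: 4

No, parity error (4 ones)


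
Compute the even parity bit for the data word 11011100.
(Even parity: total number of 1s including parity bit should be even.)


Number of 1s in data: 5
Parity bit: 1

1


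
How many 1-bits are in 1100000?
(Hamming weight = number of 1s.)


Counting 1s in 1100000

2


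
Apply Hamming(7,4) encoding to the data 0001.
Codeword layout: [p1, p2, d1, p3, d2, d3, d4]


Parity bits: p1=1, p2=1, p3=1

1101001


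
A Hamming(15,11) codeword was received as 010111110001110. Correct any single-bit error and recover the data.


Syndrome = 5: error at position 5

Data: 00110001110 (corrected bit 5)


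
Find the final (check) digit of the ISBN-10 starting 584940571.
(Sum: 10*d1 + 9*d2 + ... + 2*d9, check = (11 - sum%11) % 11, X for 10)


Weighted sum: 284
284 mod 11 = 9

Check digit: 2


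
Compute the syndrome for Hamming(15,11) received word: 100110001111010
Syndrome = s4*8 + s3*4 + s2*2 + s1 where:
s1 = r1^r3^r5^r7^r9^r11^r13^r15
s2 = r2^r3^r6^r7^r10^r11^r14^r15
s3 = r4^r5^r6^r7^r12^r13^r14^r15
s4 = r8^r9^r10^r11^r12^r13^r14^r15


s1=0, s2=1, s3=0, s4=1

Syndrome = 10 (error at position 10)


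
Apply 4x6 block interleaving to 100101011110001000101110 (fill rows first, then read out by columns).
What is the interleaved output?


Matrix:
  100101
  011110
  001000
  101110
Read columns: 100101000111110101011000

100101000111110101011000


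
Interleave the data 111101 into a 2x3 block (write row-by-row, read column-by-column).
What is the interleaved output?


Matrix:
  111
  101
Read columns: 111011

111011


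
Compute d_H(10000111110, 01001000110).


XOR: 11001111000
Count of 1s: 6

6


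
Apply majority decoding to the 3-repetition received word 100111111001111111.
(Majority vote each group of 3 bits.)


Groups: 100, 111, 111, 001, 111, 111
Majority votes: 011011

011011


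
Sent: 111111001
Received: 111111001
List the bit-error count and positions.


XOR: 000000000

0 errors (received matches sent)


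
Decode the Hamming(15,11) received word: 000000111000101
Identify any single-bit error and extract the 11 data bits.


Syndrome = 4: error at position 4

Data: 00011000101 (corrected bit 4)


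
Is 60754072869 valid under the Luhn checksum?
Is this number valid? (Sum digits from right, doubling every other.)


Luhn sum = 49
49 mod 10 = 9

Invalid (Luhn sum mod 10 = 9)


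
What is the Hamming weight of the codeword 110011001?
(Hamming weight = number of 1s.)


Counting 1s in 110011001

5


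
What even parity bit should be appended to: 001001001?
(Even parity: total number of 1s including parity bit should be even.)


Number of 1s in data: 3
Parity bit: 1

1


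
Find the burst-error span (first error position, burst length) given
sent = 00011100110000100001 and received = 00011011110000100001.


XOR: 00000111000000000000

Burst at position 5, length 3


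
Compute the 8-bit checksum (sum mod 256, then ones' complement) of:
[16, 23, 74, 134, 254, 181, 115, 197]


Sum = 994 mod 256 = 226
Complement = 29

29


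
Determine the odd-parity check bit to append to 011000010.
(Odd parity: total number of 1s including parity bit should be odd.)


Number of 1s in data: 3
Parity bit: 0

0


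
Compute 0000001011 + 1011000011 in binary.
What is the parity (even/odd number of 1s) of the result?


0000001011 = 11
1011000011 = 707
Sum = 718 = 1011001110
1s count = 6

even parity (6 ones in 1011001110)


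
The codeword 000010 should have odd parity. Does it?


Number of 1s: 1

Yes, parity is correct (1 ones)


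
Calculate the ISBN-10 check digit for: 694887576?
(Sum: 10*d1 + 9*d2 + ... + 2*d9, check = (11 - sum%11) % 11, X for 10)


Weighted sum: 365
365 mod 11 = 2

Check digit: 9


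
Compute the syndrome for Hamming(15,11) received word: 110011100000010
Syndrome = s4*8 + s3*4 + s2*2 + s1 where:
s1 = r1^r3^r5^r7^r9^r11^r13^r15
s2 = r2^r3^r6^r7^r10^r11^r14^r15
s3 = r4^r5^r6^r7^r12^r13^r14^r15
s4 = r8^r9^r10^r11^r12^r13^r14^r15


s1=1, s2=0, s3=0, s4=1

Syndrome = 9 (error at position 9)


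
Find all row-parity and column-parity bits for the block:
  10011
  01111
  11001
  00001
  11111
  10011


Row parities: 101111
Column parities: 01000

Row P: 101111, Col P: 01000, Corner: 1


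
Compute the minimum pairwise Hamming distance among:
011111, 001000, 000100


Comparing all pairs, minimum distance: 2
Can detect 1 errors, correct 0 errors

2


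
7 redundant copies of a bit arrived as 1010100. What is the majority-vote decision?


Ones: 3 out of 7
Threshold: 4

0 (3/7 voted 1)
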